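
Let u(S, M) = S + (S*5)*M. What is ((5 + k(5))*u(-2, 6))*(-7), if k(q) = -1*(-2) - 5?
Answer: 868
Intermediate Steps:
k(q) = -3 (k(q) = 2 - 5 = -3)
u(S, M) = S + 5*M*S (u(S, M) = S + (5*S)*M = S + 5*M*S)
((5 + k(5))*u(-2, 6))*(-7) = ((5 - 3)*(-2*(1 + 5*6)))*(-7) = (2*(-2*(1 + 30)))*(-7) = (2*(-2*31))*(-7) = (2*(-62))*(-7) = -124*(-7) = 868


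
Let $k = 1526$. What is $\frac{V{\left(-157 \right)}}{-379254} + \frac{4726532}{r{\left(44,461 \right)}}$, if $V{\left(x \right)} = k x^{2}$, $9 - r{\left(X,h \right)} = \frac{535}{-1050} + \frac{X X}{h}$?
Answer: $\frac{86759013303703181}{97479086739} \approx 8.9003 \cdot 10^{5}$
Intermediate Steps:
$r{\left(X,h \right)} = \frac{1997}{210} - \frac{X^{2}}{h}$ ($r{\left(X,h \right)} = 9 - \left(\frac{535}{-1050} + \frac{X X}{h}\right) = 9 - \left(535 \left(- \frac{1}{1050}\right) + \frac{X^{2}}{h}\right) = 9 - \left(- \frac{107}{210} + \frac{X^{2}}{h}\right) = \frac{1997}{210} - \frac{X^{2}}{h}$)
$V{\left(x \right)} = 1526 x^{2}$
$\frac{V{\left(-157 \right)}}{-379254} + \frac{4726532}{r{\left(44,461 \right)}} = \frac{1526 \left(-157\right)^{2}}{-379254} + \frac{4726532}{\frac{1997}{210} - \frac{44^{2}}{461}} = 1526 \cdot 24649 \left(- \frac{1}{379254}\right) + \frac{4726532}{\frac{1997}{210} - 1936 \cdot \frac{1}{461}} = 37614374 \left(- \frac{1}{379254}\right) + \frac{4726532}{\frac{1997}{210} - \frac{1936}{461}} = - \frac{18807187}{189627} + \frac{4726532}{\frac{514057}{96810}} = - \frac{18807187}{189627} + 4726532 \cdot \frac{96810}{514057} = - \frac{18807187}{189627} + \frac{457575562920}{514057} = \frac{86759013303703181}{97479086739}$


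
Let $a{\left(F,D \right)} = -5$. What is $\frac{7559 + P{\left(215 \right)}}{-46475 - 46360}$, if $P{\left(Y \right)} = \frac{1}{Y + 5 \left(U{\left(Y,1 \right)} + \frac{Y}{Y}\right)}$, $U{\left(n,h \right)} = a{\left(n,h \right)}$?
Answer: $- \frac{1474006}{18102825} \approx -0.081424$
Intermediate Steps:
$U{\left(n,h \right)} = -5$
$P{\left(Y \right)} = \frac{1}{-20 + Y}$ ($P{\left(Y \right)} = \frac{1}{Y + 5 \left(-5 + \frac{Y}{Y}\right)} = \frac{1}{Y + 5 \left(-5 + 1\right)} = \frac{1}{Y + 5 \left(-4\right)} = \frac{1}{Y - 20} = \frac{1}{-20 + Y}$)
$\frac{7559 + P{\left(215 \right)}}{-46475 - 46360} = \frac{7559 + \frac{1}{-20 + 215}}{-46475 - 46360} = \frac{7559 + \frac{1}{195}}{-92835} = \left(7559 + \frac{1}{195}\right) \left(- \frac{1}{92835}\right) = \frac{1474006}{195} \left(- \frac{1}{92835}\right) = - \frac{1474006}{18102825}$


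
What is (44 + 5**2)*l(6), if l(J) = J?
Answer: 414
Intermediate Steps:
(44 + 5**2)*l(6) = (44 + 5**2)*6 = (44 + 25)*6 = 69*6 = 414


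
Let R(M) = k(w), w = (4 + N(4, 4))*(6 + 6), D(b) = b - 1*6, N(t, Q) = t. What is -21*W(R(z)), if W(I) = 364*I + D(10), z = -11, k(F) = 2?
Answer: -15372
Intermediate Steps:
D(b) = -6 + b (D(b) = b - 6 = -6 + b)
w = 96 (w = (4 + 4)*(6 + 6) = 8*12 = 96)
R(M) = 2
W(I) = 4 + 364*I (W(I) = 364*I + (-6 + 10) = 364*I + 4 = 4 + 364*I)
-21*W(R(z)) = -21*(4 + 364*2) = -21*(4 + 728) = -21*732 = -15372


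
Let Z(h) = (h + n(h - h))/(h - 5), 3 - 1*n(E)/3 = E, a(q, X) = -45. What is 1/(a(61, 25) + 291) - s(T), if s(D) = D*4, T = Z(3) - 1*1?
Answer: 6889/246 ≈ 28.004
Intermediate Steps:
n(E) = 9 - 3*E
Z(h) = (9 + h)/(-5 + h) (Z(h) = (h + (9 - 3*(h - h)))/(h - 5) = (h + (9 - 3*0))/(-5 + h) = (h + (9 + 0))/(-5 + h) = (h + 9)/(-5 + h) = (9 + h)/(-5 + h))
T = -7 (T = (9 + 3)/(-5 + 3) - 1*1 = 12/(-2) - 1 = -½*12 - 1 = -6 - 1 = -7)
s(D) = 4*D
1/(a(61, 25) + 291) - s(T) = 1/(-45 + 291) - 4*(-7) = 1/246 - 1*(-28) = 1/246 + 28 = 6889/246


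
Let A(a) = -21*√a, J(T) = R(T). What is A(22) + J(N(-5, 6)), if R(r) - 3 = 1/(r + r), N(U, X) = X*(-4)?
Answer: 143/48 - 21*√22 ≈ -95.520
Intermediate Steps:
N(U, X) = -4*X
R(r) = 3 + 1/(2*r) (R(r) = 3 + 1/(r + r) = 3 + 1/(2*r))
J(T) = 3 + 1/(2*T)
A(22) + J(N(-5, 6)) = -21*√22 + (3 + 1/(2*((-4*6)))) = -21*√22 + (3 + (½)/(-24)) = -21*√22 + (3 + (½)*(-1/24)) = -21*√22 + (3 - 1/48) = -21*√22 + 143/48 = 143/48 - 21*√22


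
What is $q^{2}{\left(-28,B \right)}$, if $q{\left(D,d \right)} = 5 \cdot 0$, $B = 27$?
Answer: $0$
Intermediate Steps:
$q{\left(D,d \right)} = 0$
$q^{2}{\left(-28,B \right)} = 0^{2} = 0$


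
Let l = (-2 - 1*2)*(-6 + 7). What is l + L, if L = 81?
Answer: 77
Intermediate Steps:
l = -4 (l = (-2 - 2)*1 = -4*1 = -4)
l + L = -4 + 81 = 77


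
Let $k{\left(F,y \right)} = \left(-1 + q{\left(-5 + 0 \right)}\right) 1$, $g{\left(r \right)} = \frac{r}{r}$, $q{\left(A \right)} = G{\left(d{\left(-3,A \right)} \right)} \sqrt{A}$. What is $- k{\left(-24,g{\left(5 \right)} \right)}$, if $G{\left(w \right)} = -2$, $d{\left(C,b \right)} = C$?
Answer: $1 + 2 i \sqrt{5} \approx 1.0 + 4.4721 i$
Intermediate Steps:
$q{\left(A \right)} = - 2 \sqrt{A}$
$g{\left(r \right)} = 1$
$k{\left(F,y \right)} = -1 - 2 i \sqrt{5}$ ($k{\left(F,y \right)} = \left(-1 - 2 \sqrt{-5 + 0}\right) 1 = \left(-1 - 2 \sqrt{-5}\right) 1 = \left(-1 - 2 i \sqrt{5}\right) 1 = -1 - 2 i \sqrt{5}$)
$- k{\left(-24,g{\left(5 \right)} \right)} = - (-1 - 2 i \sqrt{5}) = 1 + 2 i \sqrt{5}$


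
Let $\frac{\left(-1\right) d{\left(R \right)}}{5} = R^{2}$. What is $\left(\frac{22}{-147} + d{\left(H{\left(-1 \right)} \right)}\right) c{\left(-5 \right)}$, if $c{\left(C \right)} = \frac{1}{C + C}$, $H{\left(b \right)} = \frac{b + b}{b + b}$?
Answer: $\frac{757}{1470} \approx 0.51497$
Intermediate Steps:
$H{\left(b \right)} = 1$ ($H{\left(b \right)} = \frac{2 b}{2 b} = 2 b \frac{1}{2 b} = 1$)
$c{\left(C \right)} = \frac{1}{2 C}$
$d{\left(R \right)} = - 5 R^{2}$
$\left(\frac{22}{-147} + d{\left(H{\left(-1 \right)} \right)}\right) c{\left(-5 \right)} = \left(\frac{22}{-147} - 5 \cdot 1^{2}\right) \frac{1}{2 \left(-5\right)} = \left(22 \left(- \frac{1}{147}\right) - 5\right) \frac{1}{2} \left(- \frac{1}{5}\right) = \left(- \frac{22}{147} - 5\right) \left(- \frac{1}{10}\right) = \left(- \frac{757}{147}\right) \left(- \frac{1}{10}\right) = \frac{757}{1470}$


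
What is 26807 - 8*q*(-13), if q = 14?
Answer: 28263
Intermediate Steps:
26807 - 8*q*(-13) = 26807 - 8*14*(-13) = 26807 - 112*(-13) = 26807 + 1456 = 28263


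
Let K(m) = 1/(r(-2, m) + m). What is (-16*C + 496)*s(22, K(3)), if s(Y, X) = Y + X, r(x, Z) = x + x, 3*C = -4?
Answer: 10864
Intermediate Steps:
C = -4/3 (C = (1/3)*(-4) = -4/3 ≈ -1.3333)
r(x, Z) = 2*x
K(m) = 1/(-4 + m) (K(m) = 1/(2*(-2) + m) = 1/(-4 + m))
s(Y, X) = X + Y
(-16*C + 496)*s(22, K(3)) = (-16*(-4/3) + 496)*(1/(-4 + 3) + 22) = (64/3 + 496)*(1/(-1) + 22) = 1552*(-1 + 22)/3 = (1552/3)*21 = 10864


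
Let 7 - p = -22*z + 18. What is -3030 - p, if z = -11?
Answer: -2777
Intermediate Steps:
p = -253 (p = 7 - (-22*(-11) + 18) = 7 - (242 + 18) = 7 - 1*260 = 7 - 260 = -253)
-3030 - p = -3030 - 1*(-253) = -3030 + 253 = -2777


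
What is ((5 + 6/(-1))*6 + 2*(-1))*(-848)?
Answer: 6784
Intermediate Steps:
((5 + 6/(-1))*6 + 2*(-1))*(-848) = ((5 + 6*(-1))*6 - 2)*(-848) = ((5 - 6)*6 - 2)*(-848) = (-1*6 - 2)*(-848) = (-6 - 2)*(-848) = -8*(-848) = 6784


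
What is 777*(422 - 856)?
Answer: -337218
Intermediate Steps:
777*(422 - 856) = 777*(-434) = -337218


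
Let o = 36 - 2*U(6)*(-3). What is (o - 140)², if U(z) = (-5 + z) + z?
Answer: 3844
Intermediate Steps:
U(z) = -5 + 2*z
o = 78 (o = 36 - 2*(-5 + 2*6)*(-3) = 36 - 2*(-5 + 12)*(-3) = 36 - 2*7*(-3) = 36 - 14*(-3) = 36 - 1*(-42) = 36 + 42 = 78)
(o - 140)² = (78 - 140)² = (-62)² = 3844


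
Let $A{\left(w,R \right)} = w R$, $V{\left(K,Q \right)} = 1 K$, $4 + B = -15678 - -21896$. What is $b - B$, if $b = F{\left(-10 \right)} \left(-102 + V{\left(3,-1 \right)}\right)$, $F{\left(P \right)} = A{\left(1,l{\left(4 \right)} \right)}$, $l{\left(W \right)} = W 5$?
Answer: $-8194$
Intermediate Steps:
$B = 6214$ ($B = -4 - -6218 = -4 + \left(-15678 + 21896\right) = -4 + 6218 = 6214$)
$V{\left(K,Q \right)} = K$
$l{\left(W \right)} = 5 W$
$A{\left(w,R \right)} = R w$
$F{\left(P \right)} = 20$ ($F{\left(P \right)} = 5 \cdot 4 \cdot 1 = 20 \cdot 1 = 20$)
$b = -1980$ ($b = 20 \left(-102 + 3\right) = 20 \left(-99\right) = -1980$)
$b - B = -1980 - 6214 = -8194$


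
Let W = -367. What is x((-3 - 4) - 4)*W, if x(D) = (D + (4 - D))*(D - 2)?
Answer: 19084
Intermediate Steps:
x(D) = -8 + 4*D (x(D) = 4*(-2 + D) = -8 + 4*D)
x((-3 - 4) - 4)*W = (-8 + 4*((-3 - 4) - 4))*(-367) = (-8 + 4*(-7 - 4))*(-367) = (-8 + 4*(-11))*(-367) = (-8 - 44)*(-367) = -52*(-367) = 19084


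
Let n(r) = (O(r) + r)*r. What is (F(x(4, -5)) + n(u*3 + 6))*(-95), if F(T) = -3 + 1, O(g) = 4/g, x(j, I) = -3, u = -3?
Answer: -1045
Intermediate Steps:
n(r) = r*(r + 4/r) (n(r) = (4/r + r)*r = (r + 4/r)*r = r*(r + 4/r))
F(T) = -2
(F(x(4, -5)) + n(u*3 + 6))*(-95) = (-2 + (4 + (-3*3 + 6)²))*(-95) = (-2 + (4 + (-9 + 6)²))*(-95) = (-2 + (4 + (-3)²))*(-95) = (-2 + (4 + 9))*(-95) = (-2 + 13)*(-95) = 11*(-95) = -1045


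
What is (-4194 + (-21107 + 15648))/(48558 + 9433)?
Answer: -9653/57991 ≈ -0.16646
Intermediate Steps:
(-4194 + (-21107 + 15648))/(48558 + 9433) = (-4194 - 5459)/57991 = -9653*1/57991 = -9653/57991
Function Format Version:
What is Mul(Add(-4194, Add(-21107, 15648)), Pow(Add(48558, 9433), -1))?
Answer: Rational(-9653, 57991) ≈ -0.16646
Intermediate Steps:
Mul(Add(-4194, Add(-21107, 15648)), Pow(Add(48558, 9433), -1)) = Mul(Add(-4194, -5459), Pow(57991, -1)) = Mul(-9653, Rational(1, 57991)) = Rational(-9653, 57991)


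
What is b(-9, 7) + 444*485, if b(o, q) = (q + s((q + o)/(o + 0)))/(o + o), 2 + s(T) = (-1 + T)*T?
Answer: 313965329/1458 ≈ 2.1534e+5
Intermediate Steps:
s(T) = -2 + T*(-1 + T) (s(T) = -2 + (-1 + T)*T = -2 + T*(-1 + T))
b(o, q) = (-2 + q + (o + q)**2/o**2 - (o + q)/o)/(2*o) (b(o, q) = (q + (-2 + ((q + o)/(o + 0))**2 - (q + o)/(o + 0)))/(o + o) = (q + (-2 + ((o + q)/o)**2 - (o + q)/o))/((2*o)) = (q + (-2 + ((o + q)/o)**2 - (o + q)/o))*(1/(2*o)) = (q + (-2 + (o + q)**2/o**2 - (o + q)/o))*(1/(2*o)) = (-2 + q + (o + q)**2/o**2 - (o + q)/o)*(1/(2*o)) = (-2 + q + (o + q)**2/o**2 - (o + q)/o)/(2*o))
b(-9, 7) + 444*485 = (1/2)*(7**2 - 2*(-9)**2 - 9*7 + 7*(-9)**2)/(-9)**3 + 444*485 = (1/2)*(-1/729)*(49 - 2*81 - 63 + 7*81) + 215340 = (1/2)*(-1/729)*(49 - 162 - 63 + 567) + 215340 = (1/2)*(-1/729)*391 + 215340 = -391/1458 + 215340 = 313965329/1458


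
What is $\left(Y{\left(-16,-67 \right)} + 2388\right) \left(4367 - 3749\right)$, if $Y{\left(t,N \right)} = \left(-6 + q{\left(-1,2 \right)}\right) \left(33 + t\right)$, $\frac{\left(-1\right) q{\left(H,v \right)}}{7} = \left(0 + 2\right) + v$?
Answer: $1118580$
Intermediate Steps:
$q{\left(H,v \right)} = -14 - 7 v$ ($q{\left(H,v \right)} = - 7 \left(\left(0 + 2\right) + v\right) = - 7 \left(2 + v\right) = -14 - 7 v$)
$Y{\left(t,N \right)} = -1122 - 34 t$ ($Y{\left(t,N \right)} = \left(-6 - 28\right) \left(33 + t\right) = - 34 \left(33 + t\right) = -1122 - 34 t$)
$\left(Y{\left(-16,-67 \right)} + 2388\right) \left(4367 - 3749\right) = \left(\left(-1122 - -544\right) + 2388\right) \left(4367 - 3749\right) = \left(\left(-1122 + 544\right) + 2388\right) 618 = \left(-578 + 2388\right) 618 = 1810 \cdot 618 = 1118580$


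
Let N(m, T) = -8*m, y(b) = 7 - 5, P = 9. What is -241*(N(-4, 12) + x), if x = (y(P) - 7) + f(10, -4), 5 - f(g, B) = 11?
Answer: -5061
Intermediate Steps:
f(g, B) = -6 (f(g, B) = 5 - 1*11 = 5 - 11 = -6)
y(b) = 2
x = -11 (x = (2 - 7) - 6 = -5 - 6 = -11)
-241*(N(-4, 12) + x) = -241*(-8*(-4) - 11) = -241*(32 - 11) = -241*21 = -5061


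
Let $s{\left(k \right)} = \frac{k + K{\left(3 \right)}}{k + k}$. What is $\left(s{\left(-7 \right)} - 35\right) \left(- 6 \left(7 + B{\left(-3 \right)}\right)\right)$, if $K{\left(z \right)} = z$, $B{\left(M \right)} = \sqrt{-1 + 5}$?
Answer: $\frac{13122}{7} \approx 1874.6$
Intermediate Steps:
$B{\left(M \right)} = 2$ ($B{\left(M \right)} = \sqrt{4} = 2$)
$s{\left(k \right)} = \frac{3 + k}{2 k}$ ($s{\left(k \right)} = \frac{k + 3}{k + k} = \frac{3 + k}{2 k}$)
$\left(s{\left(-7 \right)} - 35\right) \left(- 6 \left(7 + B{\left(-3 \right)}\right)\right) = \left(\frac{3 - 7}{2 \left(-7\right)} - 35\right) \left(- 6 \left(7 + 2\right)\right) = \left(\frac{1}{2} \left(- \frac{1}{7}\right) \left(-4\right) - 35\right) \left(\left(-6\right) 9\right) = \left(\frac{2}{7} - 35\right) \left(-54\right) = \left(- \frac{243}{7}\right) \left(-54\right) = \frac{13122}{7}$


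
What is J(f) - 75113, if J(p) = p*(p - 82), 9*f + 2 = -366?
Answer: -5677145/81 ≈ -70088.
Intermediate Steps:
f = -368/9 (f = -2/9 + (⅑)*(-366) = -2/9 - 122/3 = -368/9 ≈ -40.889)
J(p) = p*(-82 + p)
J(f) - 75113 = -368*(-82 - 368/9)/9 - 75113 = -368/9*(-1106/9) - 75113 = 407008/81 - 75113 = -5677145/81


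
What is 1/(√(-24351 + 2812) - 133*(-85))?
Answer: 95/1074156 - I*√21539/127824564 ≈ 8.8442e-5 - 1.1481e-6*I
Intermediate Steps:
1/(√(-24351 + 2812) - 133*(-85)) = 1/(√(-21539) + 11305) = 1/(I*√21539 + 11305) = 1/(11305 + I*√21539)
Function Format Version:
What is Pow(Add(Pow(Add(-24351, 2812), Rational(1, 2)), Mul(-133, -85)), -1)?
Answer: Add(Rational(95, 1074156), Mul(Rational(-1, 127824564), I, Pow(21539, Rational(1, 2)))) ≈ Add(8.8442e-5, Mul(-1.1481e-6, I))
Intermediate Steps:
Pow(Add(Pow(Add(-24351, 2812), Rational(1, 2)), Mul(-133, -85)), -1) = Pow(Add(Pow(-21539, Rational(1, 2)), 11305), -1) = Pow(Add(Mul(I, Pow(21539, Rational(1, 2))), 11305), -1) = Pow(Add(11305, Mul(I, Pow(21539, Rational(1, 2)))), -1)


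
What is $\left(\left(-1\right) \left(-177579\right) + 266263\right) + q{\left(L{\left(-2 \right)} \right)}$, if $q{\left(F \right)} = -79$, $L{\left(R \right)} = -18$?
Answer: $443763$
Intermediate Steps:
$\left(\left(-1\right) \left(-177579\right) + 266263\right) + q{\left(L{\left(-2 \right)} \right)} = \left(\left(-1\right) \left(-177579\right) + 266263\right) - 79 = \left(177579 + 266263\right) - 79 = 443842 - 79 = 443763$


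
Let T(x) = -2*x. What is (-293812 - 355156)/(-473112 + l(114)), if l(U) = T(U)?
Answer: 7054/5145 ≈ 1.3710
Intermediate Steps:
l(U) = -2*U
(-293812 - 355156)/(-473112 + l(114)) = (-293812 - 355156)/(-473112 - 2*114) = -648968/(-473112 - 228) = -648968/(-473340) = -648968*(-1/473340) = 7054/5145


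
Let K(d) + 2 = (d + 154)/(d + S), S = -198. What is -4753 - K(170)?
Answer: -33176/7 ≈ -4739.4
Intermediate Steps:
K(d) = -2 + (154 + d)/(-198 + d) (K(d) = -2 + (d + 154)/(d - 198) = -2 + (154 + d)/(-198 + d))
-4753 - K(170) = -4753 - (550 - 1*170)/(-198 + 170) = -4753 - (550 - 170)/(-28) = -4753 - (-1)*380/28 = -4753 - 1*(-95/7) = -4753 + 95/7 = -33176/7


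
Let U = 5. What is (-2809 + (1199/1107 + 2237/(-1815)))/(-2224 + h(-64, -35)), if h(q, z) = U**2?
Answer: 1881385673/1472747265 ≈ 1.2775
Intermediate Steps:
h(q, z) = 25 (h(q, z) = 5**2 = 25)
(-2809 + (1199/1107 + 2237/(-1815)))/(-2224 + h(-64, -35)) = (-2809 + (1199/1107 + 2237/(-1815)))/(-2224 + 25) = (-2809 + (1199*(1/1107) + 2237*(-1/1815)))/(-2199) = (-2809 + (1199/1107 - 2237/1815))*(-1/2199) = (-2809 - 100058/669735)*(-1/2199) = -1881385673/669735*(-1/2199) = 1881385673/1472747265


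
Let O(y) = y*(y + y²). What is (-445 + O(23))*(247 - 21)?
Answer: 2768726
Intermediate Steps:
(-445 + O(23))*(247 - 21) = (-445 + 23²*(1 + 23))*(247 - 21) = (-445 + 529*24)*226 = (-445 + 12696)*226 = 12251*226 = 2768726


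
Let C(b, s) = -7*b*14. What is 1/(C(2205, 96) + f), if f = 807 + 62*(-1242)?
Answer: -1/292287 ≈ -3.4213e-6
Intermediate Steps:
C(b, s) = -98*b
f = -76197 (f = 807 - 77004 = -76197)
1/(C(2205, 96) + f) = 1/(-98*2205 - 76197) = 1/(-216090 - 76197) = 1/(-292287) = -1/292287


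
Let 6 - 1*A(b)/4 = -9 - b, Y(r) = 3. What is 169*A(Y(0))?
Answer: 12168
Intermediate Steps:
A(b) = 60 + 4*b (A(b) = 24 - 4*(-9 - b) = 24 + (36 + 4*b) = 60 + 4*b)
169*A(Y(0)) = 169*(60 + 4*3) = 169*(60 + 12) = 169*72 = 12168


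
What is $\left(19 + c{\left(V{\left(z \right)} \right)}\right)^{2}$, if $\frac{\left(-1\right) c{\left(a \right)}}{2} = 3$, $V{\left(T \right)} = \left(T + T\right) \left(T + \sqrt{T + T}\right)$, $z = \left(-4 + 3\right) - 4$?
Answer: $169$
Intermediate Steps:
$z = -5$ ($z = -1 - 4 = -5$)
$V{\left(T \right)} = 2 T \left(T + \sqrt{2} \sqrt{T}\right)$ ($V{\left(T \right)} = 2 T \left(T + \sqrt{2 T}\right) = 2 T \left(T + \sqrt{2} \sqrt{T}\right)$)
$c{\left(a \right)} = -6$ ($c{\left(a \right)} = \left(-2\right) 3 = -6$)
$\left(19 + c{\left(V{\left(z \right)} \right)}\right)^{2} = \left(19 - 6\right)^{2} = 13^{2} = 169$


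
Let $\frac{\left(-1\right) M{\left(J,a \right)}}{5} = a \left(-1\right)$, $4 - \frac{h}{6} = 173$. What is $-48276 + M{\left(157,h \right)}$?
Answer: $-53346$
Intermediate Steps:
$h = -1014$ ($h = 24 - 1038 = -1014$)
$M{\left(J,a \right)} = 5 a$ ($M{\left(J,a \right)} = - 5 a \left(-1\right) = - 5 \left(- a\right) = 5 a$)
$-48276 + M{\left(157,h \right)} = -48276 + 5 \left(-1014\right) = -48276 - 5070 = -53346$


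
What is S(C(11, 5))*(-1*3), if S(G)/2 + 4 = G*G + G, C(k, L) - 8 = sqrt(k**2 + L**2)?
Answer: -1284 - 102*sqrt(146) ≈ -2516.5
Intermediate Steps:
C(k, L) = 8 + sqrt(L**2 + k**2) (C(k, L) = 8 + sqrt(k**2 + L**2) = 8 + sqrt(L**2 + k**2))
S(G) = -8 + 2*G + 2*G**2 (S(G) = -8 + 2*(G*G + G) = -8 + 2*(G**2 + G) = -8 + 2*(G + G**2) = -8 + (2*G + 2*G**2) = -8 + 2*G + 2*G**2)
S(C(11, 5))*(-1*3) = (-8 + 2*(8 + sqrt(5**2 + 11**2)) + 2*(8 + sqrt(5**2 + 11**2))**2)*(-1*3) = (-8 + 2*(8 + sqrt(25 + 121)) + 2*(8 + sqrt(25 + 121))**2)*(-3) = (-8 + 2*(8 + sqrt(146)) + 2*(8 + sqrt(146))**2)*(-3) = (-8 + (16 + 2*sqrt(146)) + 2*(8 + sqrt(146))**2)*(-3) = (8 + 2*sqrt(146) + 2*(8 + sqrt(146))**2)*(-3) = -24 - 6*sqrt(146) - 6*(8 + sqrt(146))**2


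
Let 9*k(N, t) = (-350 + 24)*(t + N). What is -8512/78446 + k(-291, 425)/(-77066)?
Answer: -619259266/13602418731 ≈ -0.045526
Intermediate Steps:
k(N, t) = -326*N/9 - 326*t/9 (k(N, t) = ((-350 + 24)*(t + N))/9 = (-326*(N + t))/9 = (-326*N - 326*t)/9 = -326*N/9 - 326*t/9)
-8512/78446 + k(-291, 425)/(-77066) = -8512/78446 + (-326/9*(-291) - 326/9*425)/(-77066) = -8512*1/78446 + (31622/3 - 138550/9)*(-1/77066) = -4256/39223 - 43684/9*(-1/77066) = -4256/39223 + 21842/346797 = -619259266/13602418731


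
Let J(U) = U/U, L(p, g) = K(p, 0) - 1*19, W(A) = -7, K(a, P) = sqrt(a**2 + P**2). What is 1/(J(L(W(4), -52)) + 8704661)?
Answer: 1/8704662 ≈ 1.1488e-7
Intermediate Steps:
K(a, P) = sqrt(P**2 + a**2)
L(p, g) = -19 + sqrt(p**2) (L(p, g) = sqrt(0**2 + p**2) - 1*19 = sqrt(0 + p**2) - 19 = sqrt(p**2) - 19 = -19 + sqrt(p**2))
J(U) = 1
1/(J(L(W(4), -52)) + 8704661) = 1/(1 + 8704661) = 1/8704662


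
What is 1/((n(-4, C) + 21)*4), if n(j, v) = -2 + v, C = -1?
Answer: 1/72 ≈ 0.013889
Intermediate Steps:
1/((n(-4, C) + 21)*4) = 1/(((-2 - 1) + 21)*4) = 1/((-3 + 21)*4) = 1/(18*4) = 1/72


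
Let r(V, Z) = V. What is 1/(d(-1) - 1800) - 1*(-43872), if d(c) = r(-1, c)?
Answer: 79013471/1801 ≈ 43872.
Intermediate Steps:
d(c) = -1
1/(d(-1) - 1800) - 1*(-43872) = 1/(-1 - 1800) - 1*(-43872) = 1/(-1801) + 43872 = -1/1801 + 43872 = 79013471/1801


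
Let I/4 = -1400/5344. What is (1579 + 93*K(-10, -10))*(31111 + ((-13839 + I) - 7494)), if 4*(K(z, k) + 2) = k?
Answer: 3789615071/334 ≈ 1.1346e+7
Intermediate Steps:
K(z, k) = -2 + k/4
I = -175/167 (I = 4*(-1400/5344) = 4*(-1400*1/5344) = 4*(-175/668) = -175/167 ≈ -1.0479)
(1579 + 93*K(-10, -10))*(31111 + ((-13839 + I) - 7494)) = (1579 + 93*(-2 + (1/4)*(-10)))*(31111 + ((-13839 - 175/167) - 7494)) = (1579 + 93*(-2 - 5/2))*(31111 + (-2311288/167 - 7494)) = (1579 + 93*(-9/2))*(31111 - 3562786/167) = (1579 - 837/2)*(1632751/167) = (2321/2)*(1632751/167) = 3789615071/334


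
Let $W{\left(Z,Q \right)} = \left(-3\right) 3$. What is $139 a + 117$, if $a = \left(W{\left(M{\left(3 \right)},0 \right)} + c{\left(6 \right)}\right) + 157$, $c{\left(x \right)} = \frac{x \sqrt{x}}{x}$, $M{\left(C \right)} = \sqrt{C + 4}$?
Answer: $20689 + 139 \sqrt{6} \approx 21029.0$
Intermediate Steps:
$M{\left(C \right)} = \sqrt{4 + C}$
$c{\left(x \right)} = \sqrt{x}$ ($c{\left(x \right)} = \frac{x^{\frac{3}{2}}}{x} = \sqrt{x}$)
$W{\left(Z,Q \right)} = -9$
$a = 148 + \sqrt{6}$ ($a = \left(-9 + \sqrt{6}\right) + 157 = 148 + \sqrt{6} \approx 150.45$)
$139 a + 117 = 139 \left(148 + \sqrt{6}\right) + 117 = \left(20572 + 139 \sqrt{6}\right) + 117 = 20689 + 139 \sqrt{6}$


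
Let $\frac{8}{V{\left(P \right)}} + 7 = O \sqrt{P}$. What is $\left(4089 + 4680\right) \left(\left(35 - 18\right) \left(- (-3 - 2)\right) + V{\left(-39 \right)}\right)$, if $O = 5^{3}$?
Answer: $\frac{56780353587}{76178} - \frac{1096125 i \sqrt{39}}{76178} \approx 7.4536 \cdot 10^{5} - 89.859 i$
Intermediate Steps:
$O = 125$
$V{\left(P \right)} = \frac{8}{-7 + 125 \sqrt{P}}$
$\left(4089 + 4680\right) \left(\left(35 - 18\right) \left(- (-3 - 2)\right) + V{\left(-39 \right)}\right) = \left(4089 + 4680\right) \left(\left(35 - 18\right) \left(- (-3 - 2)\right) + \frac{8}{-7 + 125 \sqrt{-39}}\right) = 8769 \left(17 \left(\left(-1\right) \left(-5\right)\right) + \frac{8}{-7 + 125 i \sqrt{39}}\right) = 8769 \left(17 \cdot 5 + \frac{8}{-7 + 125 i \sqrt{39}}\right) = 8769 \left(85 + \frac{8}{-7 + 125 i \sqrt{39}}\right) = 745365 + \frac{70152}{-7 + 125 i \sqrt{39}}$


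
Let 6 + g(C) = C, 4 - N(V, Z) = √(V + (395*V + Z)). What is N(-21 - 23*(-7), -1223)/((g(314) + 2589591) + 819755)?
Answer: 2/1704827 - √54217/3409654 ≈ -6.7117e-5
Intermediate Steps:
N(V, Z) = 4 - √(Z + 396*V) (N(V, Z) = 4 - √(V + (395*V + Z)) = 4 - √(V + (Z + 395*V)) = 4 - √(Z + 396*V))
g(C) = -6 + C
N(-21 - 23*(-7), -1223)/((g(314) + 2589591) + 819755) = (4 - √(-1223 + 396*(-21 - 23*(-7))))/(((-6 + 314) + 2589591) + 819755) = (4 - √(-1223 + 396*(-21 + 161)))/((308 + 2589591) + 819755) = (4 - √(-1223 + 396*140))/(2589899 + 819755) = (4 - √(-1223 + 55440))/3409654 = (4 - √54217)*(1/3409654) = 2/1704827 - √54217/3409654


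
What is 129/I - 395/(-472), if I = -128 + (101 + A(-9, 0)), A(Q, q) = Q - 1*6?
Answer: -7383/3304 ≈ -2.2346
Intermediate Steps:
A(Q, q) = -6 + Q (A(Q, q) = Q - 6 = -6 + Q)
I = -42 (I = -128 + (101 + (-6 - 9)) = -128 + (101 - 15) = -128 + 86 = -42)
129/I - 395/(-472) = 129/(-42) - 395/(-472) = 129*(-1/42) - 395*(-1/472) = -43/14 + 395/472 = -7383/3304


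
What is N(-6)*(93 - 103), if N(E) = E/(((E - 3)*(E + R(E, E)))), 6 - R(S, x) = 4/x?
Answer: -10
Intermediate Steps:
R(S, x) = 6 - 4/x
N(E) = E/((-3 + E)*(6 + E - 4/E)) (N(E) = E/(((E - 3)*(E + (6 - 4/E)))) = E/(((-3 + E)*(6 + E - 4/E))) = E*(1/((-3 + E)*(6 + E - 4/E))) = E/((-3 + E)*(6 + E - 4/E)))
N(-6)*(93 - 103) = ((-6)²/(12 + (-6)³ - 22*(-6) + 3*(-6)²))*(93 - 103) = (36/(12 - 216 + 132 + 3*36))*(-10) = (36/(12 - 216 + 132 + 108))*(-10) = (36/36)*(-10) = (36*(1/36))*(-10) = 1*(-10) = -10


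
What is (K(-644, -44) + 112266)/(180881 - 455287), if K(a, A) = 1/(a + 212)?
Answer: -48498911/118543392 ≈ -0.40912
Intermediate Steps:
K(a, A) = 1/(212 + a)
(K(-644, -44) + 112266)/(180881 - 455287) = (1/(212 - 644) + 112266)/(180881 - 455287) = (1/(-432) + 112266)/(-274406) = (-1/432 + 112266)*(-1/274406) = (48498911/432)*(-1/274406) = -48498911/118543392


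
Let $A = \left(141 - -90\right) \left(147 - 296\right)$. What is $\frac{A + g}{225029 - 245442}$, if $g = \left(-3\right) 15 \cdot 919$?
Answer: $\frac{75774}{20413} \approx 3.712$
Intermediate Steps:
$g = -41355$ ($g = \left(-45\right) 919 = -41355$)
$A = -34419$ ($A = \left(141 + 90\right) \left(-149\right) = 231 \left(-149\right) = -34419$)
$\frac{A + g}{225029 - 245442} = \frac{-34419 - 41355}{225029 - 245442} = - \frac{75774}{-20413} = \left(-75774\right) \left(- \frac{1}{20413}\right) = \frac{75774}{20413}$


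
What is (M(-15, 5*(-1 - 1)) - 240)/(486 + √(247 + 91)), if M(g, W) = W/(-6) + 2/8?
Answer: -231417/471716 + 37141*√2/2830296 ≈ -0.47203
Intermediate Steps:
M(g, W) = ¼ - W/6 (M(g, W) = W*(-⅙) + 2*(⅛) = -W/6 + ¼ = ¼ - W/6)
(M(-15, 5*(-1 - 1)) - 240)/(486 + √(247 + 91)) = ((¼ - 5*(-1 - 1)/6) - 240)/(486 + √(247 + 91)) = ((¼ - 5*(-2)/6) - 240)/(486 + √338) = ((¼ - ⅙*(-10)) - 240)/(486 + 13*√2) = ((¼ + 5/3) - 240)/(486 + 13*√2) = (23/12 - 240)/(486 + 13*√2) = -2857/(12*(486 + 13*√2))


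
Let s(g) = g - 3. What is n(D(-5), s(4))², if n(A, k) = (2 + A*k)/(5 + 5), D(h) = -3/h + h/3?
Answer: 49/5625 ≈ 0.0087111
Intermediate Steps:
s(g) = -3 + g
D(h) = -3/h + h/3 (D(h) = -3/h + h*(⅓) = -3/h + h/3)
n(A, k) = ⅕ + A*k/10 (n(A, k) = (2 + A*k)/10 = (2 + A*k)*(⅒) = ⅕ + A*k/10)
n(D(-5), s(4))² = (⅕ + (-3/(-5) + (⅓)*(-5))*(-3 + 4)/10)² = (⅕ + (⅒)*(-3*(-⅕) - 5/3)*1)² = (⅕ + (⅒)*(⅗ - 5/3)*1)² = (⅕ + (⅒)*(-16/15)*1)² = (⅕ - 8/75)² = (7/75)² = 49/5625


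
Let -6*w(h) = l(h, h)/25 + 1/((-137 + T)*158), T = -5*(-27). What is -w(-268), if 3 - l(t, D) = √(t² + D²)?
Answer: 923/47400 - 134*√2/75 ≈ -2.5073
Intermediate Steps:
T = 135
l(t, D) = 3 - √(D² + t²) (l(t, D) = 3 - √(t² + D²) = 3 - √(D² + t²))
w(h) = -923/47400 + √2*√(h²)/150 (w(h) = -((3 - √(h² + h²))/25 + 1/((-137 + 135)*158))/6 = -((3 - √(2*h²))*(1/25) + (1/158)/(-2))/6 = -((3 - √2*√(h²))*(1/25) - ½*1/158)/6 = -((3 - √2*√(h²))*(1/25) - 1/316)/6 = -((3/25 - √2*√(h²)/25) - 1/316)/6 = -(923/7900 - √2*√(h²)/25)/6 = -923/47400 + √2*√(h²)/150)
-w(-268) = -(-923/47400 + √2*√((-268)²)/150) = -(-923/47400 + √2*√71824/150) = -(-923/47400 + (1/150)*√2*268) = -(-923/47400 + 134*√2/75) = 923/47400 - 134*√2/75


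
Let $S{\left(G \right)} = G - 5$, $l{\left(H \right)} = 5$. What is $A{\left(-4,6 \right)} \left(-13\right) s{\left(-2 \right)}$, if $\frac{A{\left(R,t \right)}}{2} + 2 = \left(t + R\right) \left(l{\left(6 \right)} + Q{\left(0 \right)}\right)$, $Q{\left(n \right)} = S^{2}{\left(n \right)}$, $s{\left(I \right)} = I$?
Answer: $3016$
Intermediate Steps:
$S{\left(G \right)} = -5 + G$
$Q{\left(n \right)} = \left(-5 + n\right)^{2}$
$A{\left(R,t \right)} = -4 + 60 R + 60 t$ ($A{\left(R,t \right)} = -4 + 2 \left(t + R\right) \left(5 + \left(-5 + 0\right)^{2}\right) = -4 + 2 \left(R + t\right) \left(5 + \left(-5\right)^{2}\right) = -4 + 2 \left(R + t\right) \left(5 + 25\right) = -4 + 2 \left(R + t\right) 30 = -4 + 2 \left(30 R + 30 t\right) = -4 + \left(60 R + 60 t\right) = -4 + 60 R + 60 t$)
$A{\left(-4,6 \right)} \left(-13\right) s{\left(-2 \right)} = \left(-4 + 60 \left(-4\right) + 60 \cdot 6\right) \left(-13\right) \left(-2\right) = \left(-4 - 240 + 360\right) \left(-13\right) \left(-2\right) = 116 \left(-13\right) \left(-2\right) = \left(-1508\right) \left(-2\right) = 3016$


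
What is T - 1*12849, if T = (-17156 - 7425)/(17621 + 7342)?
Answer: -320774168/24963 ≈ -12850.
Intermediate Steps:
T = -24581/24963 ≈ -0.98470
T - 1*12849 = -24581/24963 - 1*12849 = -24581/24963 - 12849 = -320774168/24963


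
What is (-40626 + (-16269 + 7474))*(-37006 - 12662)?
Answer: 2454642228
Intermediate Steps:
(-40626 + (-16269 + 7474))*(-37006 - 12662) = (-40626 - 8795)*(-49668) = -49421*(-49668) = 2454642228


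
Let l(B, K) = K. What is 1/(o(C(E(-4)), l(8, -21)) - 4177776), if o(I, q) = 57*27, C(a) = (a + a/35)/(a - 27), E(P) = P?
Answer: -1/4176237 ≈ -2.3945e-7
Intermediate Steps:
C(a) = 36*a/(35*(-27 + a)) (C(a) = (a + a*(1/35))/(-27 + a) = (a + a/35)/(-27 + a) = (36*a/35)/(-27 + a) = 36*a/(35*(-27 + a)))
o(I, q) = 1539
1/(o(C(E(-4)), l(8, -21)) - 4177776) = 1/(1539 - 4177776) = 1/(-4176237) = -1/4176237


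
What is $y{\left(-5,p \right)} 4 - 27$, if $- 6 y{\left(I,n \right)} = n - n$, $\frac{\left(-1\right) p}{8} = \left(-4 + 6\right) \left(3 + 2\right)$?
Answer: $-27$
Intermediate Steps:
$p = -80$ ($p = - 8 \left(-4 + 6\right) \left(3 + 2\right) = - 8 \cdot 2 \cdot 5 = \left(-8\right) 10 = -80$)
$y{\left(I,n \right)} = 0$ ($y{\left(I,n \right)} = - \frac{n - n}{6} = \left(- \frac{1}{6}\right) 0 = 0$)
$y{\left(-5,p \right)} 4 - 27 = 0 \cdot 4 - 27 = 0 - 27 = -27$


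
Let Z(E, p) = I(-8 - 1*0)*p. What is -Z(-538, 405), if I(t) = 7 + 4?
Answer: -4455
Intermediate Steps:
I(t) = 11
Z(E, p) = 11*p
-Z(-538, 405) = -11*405 = -1*4455 = -4455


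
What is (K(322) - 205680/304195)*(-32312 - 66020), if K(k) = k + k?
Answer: -3848633847760/60839 ≈ -6.3259e+7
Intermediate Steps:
K(k) = 2*k
(K(322) - 205680/304195)*(-32312 - 66020) = (2*322 - 205680/304195)*(-32312 - 66020) = (644 - 205680*1/304195)*(-98332) = (644 - 41136/60839)*(-98332) = (39139180/60839)*(-98332) = -3848633847760/60839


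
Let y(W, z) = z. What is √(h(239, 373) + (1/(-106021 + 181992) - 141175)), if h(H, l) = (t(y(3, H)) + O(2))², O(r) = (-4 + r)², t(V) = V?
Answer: I*√473997833583995/75971 ≈ 286.58*I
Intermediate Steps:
h(H, l) = (4 + H)² (h(H, l) = (H + (-4 + 2)²)² = (H + (-2)²)² = (H + 4)² = (4 + H)²)
√(h(239, 373) + (1/(-106021 + 181992) - 141175)) = √((4 + 239)² + (1/(-106021 + 181992) - 141175)) = √(243² + (1/75971 - 141175)) = √(59049 + (1/75971 - 141175)) = √(59049 - 10725205924/75971) = √(-6239194345/75971) = I*√473997833583995/75971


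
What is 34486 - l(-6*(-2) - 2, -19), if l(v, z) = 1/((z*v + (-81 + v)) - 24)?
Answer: 9828511/285 ≈ 34486.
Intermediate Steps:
l(v, z) = 1/(-105 + v + v*z) (l(v, z) = 1/((v*z + (-81 + v)) - 24) = 1/((-81 + v + v*z) - 24) = 1/(-105 + v + v*z))
34486 - l(-6*(-2) - 2, -19) = 34486 - 1/(-105 + (-6*(-2) - 2) + (-6*(-2) - 2)*(-19)) = 34486 - 1/(-105 + (12 - 2) + (12 - 2)*(-19)) = 34486 - 1/(-105 + 10 + 10*(-19)) = 34486 - 1/(-105 + 10 - 190) = 34486 - 1/(-285) = 34486 - 1*(-1/285) = 34486 + 1/285 = 9828511/285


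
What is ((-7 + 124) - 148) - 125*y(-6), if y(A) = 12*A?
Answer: 8969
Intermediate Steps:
((-7 + 124) - 148) - 125*y(-6) = ((-7 + 124) - 148) - 1500*(-6) = (117 - 148) - 125*(-72) = -31 + 9000 = 8969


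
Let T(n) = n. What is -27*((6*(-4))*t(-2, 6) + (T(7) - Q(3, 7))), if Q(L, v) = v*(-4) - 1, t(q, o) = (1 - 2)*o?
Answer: -4860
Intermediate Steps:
t(q, o) = -o
Q(L, v) = -1 - 4*v (Q(L, v) = -4*v - 1 = -1 - 4*v)
-27*((6*(-4))*t(-2, 6) + (T(7) - Q(3, 7))) = -27*((6*(-4))*(-1*6) + (7 - (-1 - 4*7))) = -27*(-24*(-6) + (7 - (-1 - 28))) = -27*(144 + (7 - 1*(-29))) = -27*(144 + (7 + 29)) = -27*(144 + 36) = -27*180 = -4860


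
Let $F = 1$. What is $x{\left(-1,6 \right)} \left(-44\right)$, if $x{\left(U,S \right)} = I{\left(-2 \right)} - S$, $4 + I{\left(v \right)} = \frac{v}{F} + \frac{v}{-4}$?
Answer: $506$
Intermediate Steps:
$I{\left(v \right)} = -4 + \frac{3 v}{4}$ ($I{\left(v \right)} = -4 + \left(\frac{v}{1} + \frac{v}{-4}\right) = -4 + \left(v 1 + v \left(- \frac{1}{4}\right)\right) = -4 + \left(v - \frac{v}{4}\right) = -4 + \frac{3 v}{4}$)
$x{\left(U,S \right)} = - \frac{11}{2} - S$ ($x{\left(U,S \right)} = \left(-4 + \frac{3}{4} \left(-2\right)\right) - S = \left(-4 - \frac{3}{2}\right) - S = - \frac{11}{2} - S$)
$x{\left(-1,6 \right)} \left(-44\right) = \left(- \frac{11}{2} - 6\right) \left(-44\right) = \left(- \frac{23}{2}\right) \left(-44\right) = 506$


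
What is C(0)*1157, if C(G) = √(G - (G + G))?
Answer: 0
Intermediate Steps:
C(G) = √(-G) (C(G) = √(G - 2*G) = √(-G))
C(0)*1157 = √(-1*0)*1157 = √0*1157 = 0*1157 = 0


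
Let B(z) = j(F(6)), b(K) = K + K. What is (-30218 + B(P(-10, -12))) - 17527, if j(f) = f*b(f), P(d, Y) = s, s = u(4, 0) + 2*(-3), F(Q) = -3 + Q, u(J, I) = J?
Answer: -47727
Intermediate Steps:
b(K) = 2*K
s = -2 (s = 4 + 2*(-3) = 4 - 6 = -2)
P(d, Y) = -2
j(f) = 2*f² (j(f) = f*(2*f) = 2*f²)
B(z) = 18 (B(z) = 2*(-3 + 6)² = 2*3² = 2*9 = 18)
(-30218 + B(P(-10, -12))) - 17527 = (-30218 + 18) - 17527 = -30200 - 17527 = -47727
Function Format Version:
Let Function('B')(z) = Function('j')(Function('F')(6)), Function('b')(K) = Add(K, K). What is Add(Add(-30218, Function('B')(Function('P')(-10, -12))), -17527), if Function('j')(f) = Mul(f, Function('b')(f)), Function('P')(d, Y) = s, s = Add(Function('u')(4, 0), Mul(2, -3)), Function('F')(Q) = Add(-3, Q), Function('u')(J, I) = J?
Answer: -47727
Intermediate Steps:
Function('b')(K) = Mul(2, K)
s = -2 (s = Add(4, Mul(2, -3)) = Add(4, -6) = -2)
Function('P')(d, Y) = -2
Function('j')(f) = Mul(2, Pow(f, 2)) (Function('j')(f) = Mul(f, Mul(2, f)) = Mul(2, Pow(f, 2)))
Function('B')(z) = 18 (Function('B')(z) = Mul(2, Pow(Add(-3, 6), 2)) = Mul(2, Pow(3, 2)) = Mul(2, 9) = 18)
Add(Add(-30218, Function('B')(Function('P')(-10, -12))), -17527) = Add(Add(-30218, 18), -17527) = Add(-30200, -17527) = -47727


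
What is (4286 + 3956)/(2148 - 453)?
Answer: 8242/1695 ≈ 4.8625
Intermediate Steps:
(4286 + 3956)/(2148 - 453) = 8242/1695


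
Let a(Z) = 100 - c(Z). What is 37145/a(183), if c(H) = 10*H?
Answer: -7429/346 ≈ -21.471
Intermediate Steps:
a(Z) = 100 - 10*Z
37145/a(183) = 37145/(100 - 10*183) = 37145/(100 - 1830) = 37145/(-1730) = 37145*(-1/1730) = -7429/346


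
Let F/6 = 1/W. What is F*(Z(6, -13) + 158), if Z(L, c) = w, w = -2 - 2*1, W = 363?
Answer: 28/11 ≈ 2.5455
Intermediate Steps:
w = -4 (w = -2 - 2 = -4)
Z(L, c) = -4
F = 2/121 (F = 6/363 = 6*(1/363) = 2/121 ≈ 0.016529)
F*(Z(6, -13) + 158) = 2*(-4 + 158)/121 = (2/121)*154 = 28/11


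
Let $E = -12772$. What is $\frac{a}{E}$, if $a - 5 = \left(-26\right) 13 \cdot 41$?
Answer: $\frac{13853}{12772} \approx 1.0846$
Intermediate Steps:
$a = -13853$ ($a = 5 + \left(-26\right) 13 \cdot 41 = 5 - 13858 = -13853$)
$\frac{a}{E} = - \frac{13853}{-12772} = \left(-13853\right) \left(- \frac{1}{12772}\right) = \frac{13853}{12772}$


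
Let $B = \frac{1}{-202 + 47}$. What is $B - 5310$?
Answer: $- \frac{823051}{155} \approx -5310.0$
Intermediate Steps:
$B = - \frac{1}{155}$ ($B = \frac{1}{-155} = - \frac{1}{155} \approx -0.0064516$)
$B - 5310 = - \frac{1}{155} - 5310 = - \frac{823051}{155}$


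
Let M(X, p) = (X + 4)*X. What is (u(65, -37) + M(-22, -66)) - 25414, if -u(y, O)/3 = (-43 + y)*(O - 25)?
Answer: -20926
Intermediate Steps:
M(X, p) = X*(4 + X) (M(X, p) = (4 + X)*X = X*(4 + X))
u(y, O) = -3*(-43 + y)*(-25 + O) (u(y, O) = -3*(-43 + y)*(O - 25) = -3*(-43 + y)*(-25 + O))
(u(65, -37) + M(-22, -66)) - 25414 = ((-3225 + 75*65 + 129*(-37) - 3*(-37)*65) - 22*(4 - 22)) - 25414 = ((-3225 + 4875 - 4773 + 7215) - 22*(-18)) - 25414 = (4092 + 396) - 25414 = 4488 - 25414 = -20926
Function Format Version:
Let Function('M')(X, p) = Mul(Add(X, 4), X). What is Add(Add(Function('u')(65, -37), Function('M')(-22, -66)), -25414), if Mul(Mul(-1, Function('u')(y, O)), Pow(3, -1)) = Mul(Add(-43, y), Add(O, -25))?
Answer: -20926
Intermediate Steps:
Function('M')(X, p) = Mul(X, Add(4, X)) (Function('M')(X, p) = Mul(Add(4, X), X) = Mul(X, Add(4, X)))
Function('u')(y, O) = Mul(-3, Add(-43, y), Add(-25, O)) (Function('u')(y, O) = Mul(-3, Mul(Add(-43, y), Add(O, -25))) = Mul(-3, Mul(Add(-43, y), Add(-25, O))) = Mul(-3, Add(-43, y), Add(-25, O)))
Add(Add(Function('u')(65, -37), Function('M')(-22, -66)), -25414) = Add(Add(Add(-3225, Mul(75, 65), Mul(129, -37), Mul(-3, -37, 65)), Mul(-22, Add(4, -22))), -25414) = Add(Add(Add(-3225, 4875, -4773, 7215), Mul(-22, -18)), -25414) = Add(Add(4092, 396), -25414) = Add(4488, -25414) = -20926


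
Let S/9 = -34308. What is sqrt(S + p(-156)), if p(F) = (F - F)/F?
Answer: 18*I*sqrt(953) ≈ 555.67*I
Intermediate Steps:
S = -308772 (S = 9*(-34308) = -308772)
p(F) = 0 (p(F) = 0/F = 0)
sqrt(S + p(-156)) = sqrt(-308772 + 0) = sqrt(-308772) = 18*I*sqrt(953)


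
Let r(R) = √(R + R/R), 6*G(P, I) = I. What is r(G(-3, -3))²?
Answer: ½ ≈ 0.50000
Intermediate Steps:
G(P, I) = I/6
r(R) = √(1 + R) (r(R) = √(R + 1) = √(1 + R))
r(G(-3, -3))² = (√(1 + (⅙)*(-3)))² = (√(1 - ½))² = (√(½))² = (√2/2)² = ½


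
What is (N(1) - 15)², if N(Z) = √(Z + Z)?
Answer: (15 - √2)² ≈ 184.57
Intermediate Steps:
N(Z) = √2*√Z (N(Z) = √(2*Z) = √2*√Z)
(N(1) - 15)² = (√2*√1 - 15)² = (√2*1 - 15)² = (√2 - 15)² = (-15 + √2)²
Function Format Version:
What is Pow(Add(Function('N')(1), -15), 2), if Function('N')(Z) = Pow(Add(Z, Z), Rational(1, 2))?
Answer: Pow(Add(15, Mul(-1, Pow(2, Rational(1, 2)))), 2) ≈ 184.57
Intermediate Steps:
Function('N')(Z) = Mul(Pow(2, Rational(1, 2)), Pow(Z, Rational(1, 2))) (Function('N')(Z) = Pow(Mul(2, Z), Rational(1, 2)) = Mul(Pow(2, Rational(1, 2)), Pow(Z, Rational(1, 2))))
Pow(Add(Function('N')(1), -15), 2) = Pow(Add(Mul(Pow(2, Rational(1, 2)), Pow(1, Rational(1, 2))), -15), 2) = Pow(Add(Mul(Pow(2, Rational(1, 2)), 1), -15), 2) = Pow(Add(Pow(2, Rational(1, 2)), -15), 2) = Pow(Add(-15, Pow(2, Rational(1, 2))), 2)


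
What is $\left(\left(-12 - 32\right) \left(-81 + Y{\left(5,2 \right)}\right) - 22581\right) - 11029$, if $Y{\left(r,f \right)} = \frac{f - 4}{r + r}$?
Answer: $- \frac{150186}{5} \approx -30037.0$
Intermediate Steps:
$Y{\left(r,f \right)} = \frac{-4 + f}{2 r}$
$\left(\left(-12 - 32\right) \left(-81 + Y{\left(5,2 \right)}\right) - 22581\right) - 11029 = \left(\left(-12 - 32\right) \left(-81 + \frac{-4 + 2}{2 \cdot 5}\right) - 22581\right) - 11029 = \left(- 44 \left(-81 + \frac{1}{2} \cdot \frac{1}{5} \left(-2\right)\right) - 22581\right) - 11029 = \left(- 44 \left(-81 - \frac{1}{5}\right) - 22581\right) - 11029 = \left(\left(-44\right) \left(- \frac{406}{5}\right) - 22581\right) - 11029 = \left(\frac{17864}{5} - 22581\right) - 11029 = - \frac{95041}{5} - 11029 = - \frac{150186}{5}$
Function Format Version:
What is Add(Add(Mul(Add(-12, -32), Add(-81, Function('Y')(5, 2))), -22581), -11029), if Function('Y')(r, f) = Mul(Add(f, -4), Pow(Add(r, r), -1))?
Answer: Rational(-150186, 5) ≈ -30037.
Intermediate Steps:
Function('Y')(r, f) = Mul(Rational(1, 2), Pow(r, -1), Add(-4, f)) (Function('Y')(r, f) = Mul(Add(-4, f), Pow(Mul(2, r), -1)) = Mul(Add(-4, f), Mul(Rational(1, 2), Pow(r, -1))) = Mul(Rational(1, 2), Pow(r, -1), Add(-4, f)))
Add(Add(Mul(Add(-12, -32), Add(-81, Function('Y')(5, 2))), -22581), -11029) = Add(Add(Mul(Add(-12, -32), Add(-81, Mul(Rational(1, 2), Pow(5, -1), Add(-4, 2)))), -22581), -11029) = Add(Add(Mul(-44, Add(-81, Mul(Rational(1, 2), Rational(1, 5), -2))), -22581), -11029) = Add(Add(Mul(-44, Add(-81, Rational(-1, 5))), -22581), -11029) = Add(Add(Mul(-44, Rational(-406, 5)), -22581), -11029) = Add(Add(Rational(17864, 5), -22581), -11029) = Add(Rational(-95041, 5), -11029) = Rational(-150186, 5)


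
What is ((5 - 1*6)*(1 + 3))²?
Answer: 16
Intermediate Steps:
((5 - 1*6)*(1 + 3))² = ((5 - 6)*4)² = (-1*4)² = (-4)² = 16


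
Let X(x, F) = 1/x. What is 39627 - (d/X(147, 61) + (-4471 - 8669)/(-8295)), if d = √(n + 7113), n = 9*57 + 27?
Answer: 21912855/553 - 147*√7653 ≈ 26766.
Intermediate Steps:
n = 540 (n = 513 + 27 = 540)
d = √7653 (d = √(540 + 7113) = √7653 ≈ 87.481)
39627 - (d/X(147, 61) + (-4471 - 8669)/(-8295)) = 39627 - (√7653/(1/147) + (-4471 - 8669)/(-8295)) = 39627 - (√7653/(1/147) - 13140*(-1/8295)) = 39627 - (√7653*147 + 876/553) = 39627 - (147*√7653 + 876/553) = 39627 - (876/553 + 147*√7653) = 39627 + (-876/553 - 147*√7653) = 21912855/553 - 147*√7653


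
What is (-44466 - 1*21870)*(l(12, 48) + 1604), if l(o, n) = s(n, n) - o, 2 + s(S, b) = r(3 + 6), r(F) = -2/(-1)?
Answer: -105606912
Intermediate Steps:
r(F) = 2 (r(F) = -2*(-1) = 2)
s(S, b) = 0 (s(S, b) = -2 + 2 = 0)
l(o, n) = -o (l(o, n) = 0 - o = -o)
(-44466 - 1*21870)*(l(12, 48) + 1604) = (-44466 - 1*21870)*(-1*12 + 1604) = (-44466 - 21870)*(-12 + 1604) = -66336*1592 = -105606912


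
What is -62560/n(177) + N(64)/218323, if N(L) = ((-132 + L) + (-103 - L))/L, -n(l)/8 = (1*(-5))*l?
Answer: -21853300603/2473162944 ≈ -8.8362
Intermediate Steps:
n(l) = 40*l (n(l) = -8*1*(-5)*l = -(-40)*l = 40*l)
N(L) = -235/L
-62560/n(177) + N(64)/218323 = -62560/(40*177) - 235/64/218323 = -62560/7080 - 235*1/64*(1/218323) = -62560*1/7080 - 235/64*1/218323 = -1564/177 - 235/13972672 = -21853300603/2473162944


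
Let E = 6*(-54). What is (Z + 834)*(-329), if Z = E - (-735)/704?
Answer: -118365975/704 ≈ -1.6813e+5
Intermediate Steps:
E = -324
Z = -227361/704 (Z = -324 - (-735)/704 = -324 - 1*(-735/704) = -324 + 735/704 = -227361/704 ≈ -322.96)
(Z + 834)*(-329) = (-227361/704 + 834)*(-329) = (359775/704)*(-329) = -118365975/704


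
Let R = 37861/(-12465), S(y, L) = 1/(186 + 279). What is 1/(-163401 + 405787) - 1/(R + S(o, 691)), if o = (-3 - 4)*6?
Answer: 9366275905/28428484396 ≈ 0.32947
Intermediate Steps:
o = -42 (o = -7*6 = -42)
S(y, L) = 1/465
R = -37861/12465 (R = 37861*(-1/12465) = -37861/12465 ≈ -3.0374)
1/(-163401 + 405787) - 1/(R + S(o, 691)) = 1/(-163401 + 405787) - 1/(-37861/12465 + 1/465) = 1/242386 - 1/(-234572/77283) = 1/242386 - 1*(-77283/234572) = 1/242386 + 77283/234572 = 9366275905/28428484396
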